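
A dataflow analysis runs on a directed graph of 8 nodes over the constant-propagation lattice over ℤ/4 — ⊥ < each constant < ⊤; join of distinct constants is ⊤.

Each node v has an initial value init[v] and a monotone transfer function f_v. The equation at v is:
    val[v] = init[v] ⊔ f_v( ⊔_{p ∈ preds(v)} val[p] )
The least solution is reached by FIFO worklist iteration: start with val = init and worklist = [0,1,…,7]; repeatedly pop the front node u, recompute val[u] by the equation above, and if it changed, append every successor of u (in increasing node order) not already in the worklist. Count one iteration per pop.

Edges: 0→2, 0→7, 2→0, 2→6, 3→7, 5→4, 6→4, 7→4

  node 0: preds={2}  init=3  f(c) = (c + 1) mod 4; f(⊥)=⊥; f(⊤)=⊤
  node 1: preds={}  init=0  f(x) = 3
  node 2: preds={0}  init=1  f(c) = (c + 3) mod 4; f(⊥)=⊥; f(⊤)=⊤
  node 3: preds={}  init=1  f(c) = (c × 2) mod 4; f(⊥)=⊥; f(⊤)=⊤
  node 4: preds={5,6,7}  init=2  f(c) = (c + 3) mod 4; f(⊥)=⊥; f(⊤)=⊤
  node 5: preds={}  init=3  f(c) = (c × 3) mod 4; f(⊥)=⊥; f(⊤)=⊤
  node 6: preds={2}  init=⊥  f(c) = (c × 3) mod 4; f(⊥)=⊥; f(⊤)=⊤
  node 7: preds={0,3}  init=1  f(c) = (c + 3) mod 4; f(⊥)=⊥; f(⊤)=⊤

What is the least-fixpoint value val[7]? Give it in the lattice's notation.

⊤

Trace (10 dequeues):
  [1] u=0 | in 1 | out ⊤ | prev 3 | push {}
  [2] u=1 | in ⊥ | out ⊤ | prev 0 | push {}
  [3] u=2 | in ⊤ | out ⊤ | prev 1 | push {0}
  [4] u=3 | in ⊥ | out 1 | ==
  [5] u=4 | in ⊤ | out ⊤ | prev 2 | push {}
  [6] u=5 | in ⊥ | out 3 | ==
  [7] u=6 | in ⊤ | out ⊤ | prev ⊥ | push {4}
  [8] u=7 | in ⊤ | out ⊤ | prev 1 | push {}
  [9] u=0 | in ⊤ | out ⊤ | ==
  [10] u=4 | in ⊤ | out ⊤ | ==

Converged values:
  [0] ⊤
  [1] ⊤
  [2] ⊤
  [3] 1
  [4] ⊤
  [5] 3
  [6] ⊤
  [7] ⊤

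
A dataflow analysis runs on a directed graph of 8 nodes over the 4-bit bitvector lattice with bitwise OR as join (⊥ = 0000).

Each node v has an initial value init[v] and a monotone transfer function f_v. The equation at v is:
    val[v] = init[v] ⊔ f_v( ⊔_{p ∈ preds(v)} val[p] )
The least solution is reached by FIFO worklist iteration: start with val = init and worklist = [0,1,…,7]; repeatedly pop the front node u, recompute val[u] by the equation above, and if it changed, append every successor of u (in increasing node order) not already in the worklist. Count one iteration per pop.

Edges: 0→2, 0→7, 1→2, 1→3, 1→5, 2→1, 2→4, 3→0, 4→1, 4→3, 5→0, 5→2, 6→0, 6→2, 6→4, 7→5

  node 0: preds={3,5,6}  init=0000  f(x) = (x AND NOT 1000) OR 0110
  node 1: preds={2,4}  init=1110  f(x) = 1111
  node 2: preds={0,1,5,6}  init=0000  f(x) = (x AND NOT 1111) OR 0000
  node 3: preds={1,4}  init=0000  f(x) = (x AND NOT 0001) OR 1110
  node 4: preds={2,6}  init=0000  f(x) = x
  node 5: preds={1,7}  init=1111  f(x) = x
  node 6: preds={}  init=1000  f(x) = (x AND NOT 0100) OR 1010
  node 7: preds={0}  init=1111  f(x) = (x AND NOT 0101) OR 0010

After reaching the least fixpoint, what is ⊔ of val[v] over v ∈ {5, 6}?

Worklist (15 pops):
  #1 pop 0: in=1111 → 0111 (was 0000); enqueue []
  #2 pop 1: in=0000 → 1111 (was 1110); enqueue []
  #3 pop 2: in=1111 → 0000 (no change)
  #4 pop 3: in=1111 → 1110 (was 0000); enqueue [0]
  #5 pop 4: in=1000 → 1000 (was 0000); enqueue [1,3]
  #6 pop 5: in=1111 → 1111 (no change)
  #7 pop 6: in=0000 → 1010 (was 1000); enqueue [2,4]
  #8 pop 7: in=0111 → 1111 (no change)
  #9 pop 0: in=1111 → 0111 (no change)
  #10 pop 1: in=1000 → 1111 (no change)
  #11 pop 3: in=1111 → 1110 (no change)
  #12 pop 2: in=1111 → 0000 (no change)
  #13 pop 4: in=1010 → 1010 (was 1000); enqueue [1,3]
  #14 pop 1: in=1010 → 1111 (no change)
  #15 pop 3: in=1111 → 1110 (no change)

Fixpoint:
  val[0] = 0111
  val[1] = 1111
  val[2] = 0000
  val[3] = 1110
  val[4] = 1010
  val[5] = 1111
  val[6] = 1010
  val[7] = 1111

1111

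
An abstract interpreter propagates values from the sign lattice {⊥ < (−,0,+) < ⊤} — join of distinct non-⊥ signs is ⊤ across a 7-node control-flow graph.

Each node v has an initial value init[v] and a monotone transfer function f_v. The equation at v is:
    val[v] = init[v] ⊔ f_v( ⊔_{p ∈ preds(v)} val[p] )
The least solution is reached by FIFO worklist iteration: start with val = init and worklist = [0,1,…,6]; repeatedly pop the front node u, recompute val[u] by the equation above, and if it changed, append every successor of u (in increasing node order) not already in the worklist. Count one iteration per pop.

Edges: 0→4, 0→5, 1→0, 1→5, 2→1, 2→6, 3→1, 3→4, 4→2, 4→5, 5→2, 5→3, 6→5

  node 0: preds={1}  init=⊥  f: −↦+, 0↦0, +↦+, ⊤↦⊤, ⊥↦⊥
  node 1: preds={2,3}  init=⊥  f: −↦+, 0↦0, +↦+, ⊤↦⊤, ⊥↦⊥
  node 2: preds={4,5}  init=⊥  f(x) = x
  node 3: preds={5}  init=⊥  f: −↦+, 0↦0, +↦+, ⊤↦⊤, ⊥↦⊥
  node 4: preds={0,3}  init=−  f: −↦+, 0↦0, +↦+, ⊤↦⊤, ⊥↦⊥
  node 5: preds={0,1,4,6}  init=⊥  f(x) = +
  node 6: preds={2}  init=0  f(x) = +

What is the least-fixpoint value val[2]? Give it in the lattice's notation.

Worklist (20 pops):
  #1 pop 0: in=⊥ → ⊥ (no change)
  #2 pop 1: in=⊥ → ⊥ (no change)
  #3 pop 2: in=− → − (was ⊥); enqueue [1]
  #4 pop 3: in=⊥ → ⊥ (no change)
  #5 pop 4: in=⊥ → − (no change)
  #6 pop 5: in=⊤ → + (was ⊥); enqueue [2,3]
  #7 pop 6: in=− → ⊤ (was 0); enqueue [5]
  #8 pop 1: in=− → + (was ⊥); enqueue [0]
  #9 pop 2: in=⊤ → ⊤ (was −); enqueue [1,6]
  #10 pop 3: in=+ → + (was ⊥); enqueue [4]
  #11 pop 5: in=⊤ → + (no change)
  #12 pop 0: in=+ → + (was ⊥); enqueue [5]
  #13 pop 1: in=⊤ → ⊤ (was +); enqueue [0]
  #14 pop 6: in=⊤ → ⊤ (no change)
  #15 pop 4: in=+ → ⊤ (was −); enqueue [2]
  #16 pop 5: in=⊤ → + (no change)
  #17 pop 0: in=⊤ → ⊤ (was +); enqueue [4,5]
  #18 pop 2: in=⊤ → ⊤ (no change)
  #19 pop 4: in=⊤ → ⊤ (no change)
  #20 pop 5: in=⊤ → + (no change)

Fixpoint:
  val[0] = ⊤
  val[1] = ⊤
  val[2] = ⊤
  val[3] = +
  val[4] = ⊤
  val[5] = +
  val[6] = ⊤

⊤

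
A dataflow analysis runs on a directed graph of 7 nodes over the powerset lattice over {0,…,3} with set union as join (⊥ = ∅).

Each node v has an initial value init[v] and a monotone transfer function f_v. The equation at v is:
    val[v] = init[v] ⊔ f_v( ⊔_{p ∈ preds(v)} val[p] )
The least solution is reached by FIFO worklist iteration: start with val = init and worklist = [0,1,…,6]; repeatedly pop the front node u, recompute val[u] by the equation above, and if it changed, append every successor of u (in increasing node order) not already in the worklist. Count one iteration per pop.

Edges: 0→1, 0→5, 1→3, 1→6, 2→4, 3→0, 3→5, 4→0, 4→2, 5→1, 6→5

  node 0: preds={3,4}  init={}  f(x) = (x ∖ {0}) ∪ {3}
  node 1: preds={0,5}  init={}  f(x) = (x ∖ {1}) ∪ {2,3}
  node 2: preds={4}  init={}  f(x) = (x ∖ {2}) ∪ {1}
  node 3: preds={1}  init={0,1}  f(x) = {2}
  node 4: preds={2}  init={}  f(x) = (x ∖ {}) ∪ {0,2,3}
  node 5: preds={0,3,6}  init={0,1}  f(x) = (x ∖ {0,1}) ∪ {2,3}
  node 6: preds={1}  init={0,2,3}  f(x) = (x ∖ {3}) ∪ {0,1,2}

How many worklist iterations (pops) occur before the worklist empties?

Worklist (12 pops):
  #1 pop 0: in={0,1} → {1,3} (was {}); enqueue []
  #2 pop 1: in={0,1,3} → {0,2,3} (was {}); enqueue []
  #3 pop 2: in={} → {1} (was {}); enqueue []
  #4 pop 3: in={0,2,3} → {0,1,2} (was {0,1}); enqueue [0]
  #5 pop 4: in={1} → {0,1,2,3} (was {}); enqueue [2]
  #6 pop 5: in={0,1,2,3} → {0,1,2,3} (was {0,1}); enqueue [1]
  #7 pop 6: in={0,2,3} → {0,1,2,3} (was {0,2,3}); enqueue [5]
  #8 pop 0: in={0,1,2,3} → {1,2,3} (was {1,3}); enqueue []
  #9 pop 2: in={0,1,2,3} → {0,1,3} (was {1}); enqueue [4]
  #10 pop 1: in={0,1,2,3} → {0,2,3} (no change)
  #11 pop 5: in={0,1,2,3} → {0,1,2,3} (no change)
  #12 pop 4: in={0,1,3} → {0,1,2,3} (no change)

Fixpoint:
  val[0] = {1,2,3}
  val[1] = {0,2,3}
  val[2] = {0,1,3}
  val[3] = {0,1,2}
  val[4] = {0,1,2,3}
  val[5] = {0,1,2,3}
  val[6] = {0,1,2,3}

12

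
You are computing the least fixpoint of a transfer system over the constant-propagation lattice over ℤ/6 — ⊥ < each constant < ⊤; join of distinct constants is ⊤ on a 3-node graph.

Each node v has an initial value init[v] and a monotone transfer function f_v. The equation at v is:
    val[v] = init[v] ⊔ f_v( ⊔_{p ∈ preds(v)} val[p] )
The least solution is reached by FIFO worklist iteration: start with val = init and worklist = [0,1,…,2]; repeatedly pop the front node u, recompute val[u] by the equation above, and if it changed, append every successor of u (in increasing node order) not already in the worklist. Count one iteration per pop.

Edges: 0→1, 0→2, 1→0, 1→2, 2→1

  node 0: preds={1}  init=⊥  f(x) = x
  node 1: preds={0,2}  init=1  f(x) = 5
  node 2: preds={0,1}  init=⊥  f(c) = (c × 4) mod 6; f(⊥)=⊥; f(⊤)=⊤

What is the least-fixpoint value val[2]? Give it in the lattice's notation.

Iteration log — 6 steps:
  step 1. node 0  ⊔preds=1  new=1  old=⊥  +wl: 
  step 2. node 1  ⊔preds=1  new=⊤  old=1  +wl: 0
  step 3. node 2  ⊔preds=⊤  new=⊤  old=⊥  +wl: 1
  step 4. node 0  ⊔preds=⊤  new=⊤  old=1  +wl: 2
  step 5. node 1  ⊔preds=⊤  new=⊤  stable
  step 6. node 2  ⊔preds=⊤  new=⊤  stable

Least fixpoint reached:
  node 0: ⊤
  node 1: ⊤
  node 2: ⊤

⊤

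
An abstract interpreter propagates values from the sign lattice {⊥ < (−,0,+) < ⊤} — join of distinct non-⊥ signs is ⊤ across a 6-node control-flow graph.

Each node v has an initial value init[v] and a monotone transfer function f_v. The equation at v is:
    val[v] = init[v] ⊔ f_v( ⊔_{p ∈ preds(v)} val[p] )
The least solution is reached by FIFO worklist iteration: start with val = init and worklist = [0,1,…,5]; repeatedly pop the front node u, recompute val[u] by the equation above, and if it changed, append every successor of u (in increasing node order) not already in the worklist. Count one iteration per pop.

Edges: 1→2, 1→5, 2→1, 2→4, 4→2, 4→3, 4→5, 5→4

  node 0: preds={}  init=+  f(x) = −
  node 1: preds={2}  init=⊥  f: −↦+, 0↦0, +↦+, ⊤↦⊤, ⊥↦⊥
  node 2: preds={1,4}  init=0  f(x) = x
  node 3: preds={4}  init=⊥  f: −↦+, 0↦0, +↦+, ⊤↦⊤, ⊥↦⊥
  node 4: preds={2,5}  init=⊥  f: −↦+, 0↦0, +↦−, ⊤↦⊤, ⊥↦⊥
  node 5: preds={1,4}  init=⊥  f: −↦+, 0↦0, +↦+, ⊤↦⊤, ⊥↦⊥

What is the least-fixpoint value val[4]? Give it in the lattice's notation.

0

Trace (9 dequeues):
  [1] u=0 | in ⊥ | out ⊤ | prev + | push {}
  [2] u=1 | in 0 | out 0 | prev ⊥ | push {}
  [3] u=2 | in 0 | out 0 | ==
  [4] u=3 | in ⊥ | out ⊥ | ==
  [5] u=4 | in 0 | out 0 | prev ⊥ | push {2,3}
  [6] u=5 | in 0 | out 0 | prev ⊥ | push {4}
  [7] u=2 | in 0 | out 0 | ==
  [8] u=3 | in 0 | out 0 | prev ⊥ | push {}
  [9] u=4 | in 0 | out 0 | ==

Converged values:
  [0] ⊤
  [1] 0
  [2] 0
  [3] 0
  [4] 0
  [5] 0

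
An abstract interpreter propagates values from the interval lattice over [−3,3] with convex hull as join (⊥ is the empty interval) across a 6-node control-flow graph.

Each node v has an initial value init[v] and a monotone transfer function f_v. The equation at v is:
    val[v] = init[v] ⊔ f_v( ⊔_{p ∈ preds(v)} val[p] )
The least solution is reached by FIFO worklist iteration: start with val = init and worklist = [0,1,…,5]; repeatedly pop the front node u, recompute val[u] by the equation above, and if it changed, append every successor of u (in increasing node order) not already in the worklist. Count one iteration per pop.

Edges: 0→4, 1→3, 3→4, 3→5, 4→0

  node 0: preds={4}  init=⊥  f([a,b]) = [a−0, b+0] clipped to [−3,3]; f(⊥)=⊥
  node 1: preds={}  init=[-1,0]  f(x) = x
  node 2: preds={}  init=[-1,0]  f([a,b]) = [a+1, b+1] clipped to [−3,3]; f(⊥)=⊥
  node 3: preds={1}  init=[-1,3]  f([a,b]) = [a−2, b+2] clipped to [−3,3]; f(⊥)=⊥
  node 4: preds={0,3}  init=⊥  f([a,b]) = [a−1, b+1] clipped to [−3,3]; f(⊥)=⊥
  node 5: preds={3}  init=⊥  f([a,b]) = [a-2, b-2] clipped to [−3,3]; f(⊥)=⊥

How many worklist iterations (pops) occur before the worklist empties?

8

Iteration log — 8 steps:
  step 1. node 0  ⊔preds=⊥  new=⊥  stable
  step 2. node 1  ⊔preds=⊥  new=[-1,0]  stable
  step 3. node 2  ⊔preds=⊥  new=[-1,0]  stable
  step 4. node 3  ⊔preds=[-1,0]  new=[-3,3]  old=[-1,3]  +wl: 
  step 5. node 4  ⊔preds=[-3,3]  new=[-3,3]  old=⊥  +wl: 0
  step 6. node 5  ⊔preds=[-3,3]  new=[-3,1]  old=⊥  +wl: 
  step 7. node 0  ⊔preds=[-3,3]  new=[-3,3]  old=⊥  +wl: 4
  step 8. node 4  ⊔preds=[-3,3]  new=[-3,3]  stable

Least fixpoint reached:
  node 0: [-3,3]
  node 1: [-1,0]
  node 2: [-1,0]
  node 3: [-3,3]
  node 4: [-3,3]
  node 5: [-3,1]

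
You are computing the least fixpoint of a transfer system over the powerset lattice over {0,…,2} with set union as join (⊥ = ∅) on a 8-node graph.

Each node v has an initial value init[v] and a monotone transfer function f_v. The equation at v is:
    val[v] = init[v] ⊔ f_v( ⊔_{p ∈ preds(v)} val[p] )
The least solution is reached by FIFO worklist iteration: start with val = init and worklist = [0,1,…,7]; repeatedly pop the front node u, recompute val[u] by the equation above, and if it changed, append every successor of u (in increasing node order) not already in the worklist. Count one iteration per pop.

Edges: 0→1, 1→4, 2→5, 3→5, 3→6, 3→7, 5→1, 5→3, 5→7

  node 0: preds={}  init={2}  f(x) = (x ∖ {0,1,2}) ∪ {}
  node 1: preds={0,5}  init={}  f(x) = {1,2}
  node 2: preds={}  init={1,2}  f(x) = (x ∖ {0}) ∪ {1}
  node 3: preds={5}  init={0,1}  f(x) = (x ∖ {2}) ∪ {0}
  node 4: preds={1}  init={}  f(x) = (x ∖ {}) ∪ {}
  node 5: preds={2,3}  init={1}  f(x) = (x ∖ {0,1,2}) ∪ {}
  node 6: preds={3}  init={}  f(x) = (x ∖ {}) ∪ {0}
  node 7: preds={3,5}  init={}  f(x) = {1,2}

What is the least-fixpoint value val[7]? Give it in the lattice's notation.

{1,2}

Worklist (8 pops):
  #1 pop 0: in={} → {2} (no change)
  #2 pop 1: in={1,2} → {1,2} (was {}); enqueue []
  #3 pop 2: in={} → {1,2} (no change)
  #4 pop 3: in={1} → {0,1} (no change)
  #5 pop 4: in={1,2} → {1,2} (was {}); enqueue []
  #6 pop 5: in={0,1,2} → {1} (no change)
  #7 pop 6: in={0,1} → {0,1} (was {}); enqueue []
  #8 pop 7: in={0,1} → {1,2} (was {}); enqueue []

Fixpoint:
  val[0] = {2}
  val[1] = {1,2}
  val[2] = {1,2}
  val[3] = {0,1}
  val[4] = {1,2}
  val[5] = {1}
  val[6] = {0,1}
  val[7] = {1,2}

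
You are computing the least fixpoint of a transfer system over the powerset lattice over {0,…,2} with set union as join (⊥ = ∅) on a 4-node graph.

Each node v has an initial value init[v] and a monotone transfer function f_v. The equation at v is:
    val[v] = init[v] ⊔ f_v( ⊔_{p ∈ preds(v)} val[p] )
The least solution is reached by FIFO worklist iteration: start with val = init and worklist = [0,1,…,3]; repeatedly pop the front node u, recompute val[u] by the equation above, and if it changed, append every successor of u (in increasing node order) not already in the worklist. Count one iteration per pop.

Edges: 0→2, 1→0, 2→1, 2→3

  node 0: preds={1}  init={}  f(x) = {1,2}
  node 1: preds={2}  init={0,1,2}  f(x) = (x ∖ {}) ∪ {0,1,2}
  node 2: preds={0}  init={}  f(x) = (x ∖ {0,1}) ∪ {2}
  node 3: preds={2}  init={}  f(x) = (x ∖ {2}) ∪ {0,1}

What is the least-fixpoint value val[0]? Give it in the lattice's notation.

Worklist (5 pops):
  #1 pop 0: in={0,1,2} → {1,2} (was {}); enqueue []
  #2 pop 1: in={} → {0,1,2} (no change)
  #3 pop 2: in={1,2} → {2} (was {}); enqueue [1]
  #4 pop 3: in={2} → {0,1} (was {}); enqueue []
  #5 pop 1: in={2} → {0,1,2} (no change)

Fixpoint:
  val[0] = {1,2}
  val[1] = {0,1,2}
  val[2] = {2}
  val[3] = {0,1}

{1,2}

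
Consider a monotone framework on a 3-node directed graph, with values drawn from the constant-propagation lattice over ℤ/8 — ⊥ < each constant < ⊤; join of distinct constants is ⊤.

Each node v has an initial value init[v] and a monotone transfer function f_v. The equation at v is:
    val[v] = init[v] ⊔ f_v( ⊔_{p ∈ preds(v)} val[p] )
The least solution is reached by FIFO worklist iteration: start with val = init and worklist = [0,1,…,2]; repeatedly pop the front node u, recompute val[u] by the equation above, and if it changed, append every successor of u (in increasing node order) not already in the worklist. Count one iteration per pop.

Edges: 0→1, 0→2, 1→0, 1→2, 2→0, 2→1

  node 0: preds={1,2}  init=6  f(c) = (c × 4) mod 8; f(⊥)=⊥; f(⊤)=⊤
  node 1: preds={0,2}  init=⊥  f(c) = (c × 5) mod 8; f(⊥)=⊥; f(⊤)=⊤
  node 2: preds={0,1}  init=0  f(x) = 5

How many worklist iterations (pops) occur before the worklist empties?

5

Worklist (5 pops):
  #1 pop 0: in=0 → ⊤ (was 6); enqueue []
  #2 pop 1: in=⊤ → ⊤ (was ⊥); enqueue [0]
  #3 pop 2: in=⊤ → ⊤ (was 0); enqueue [1]
  #4 pop 0: in=⊤ → ⊤ (no change)
  #5 pop 1: in=⊤ → ⊤ (no change)

Fixpoint:
  val[0] = ⊤
  val[1] = ⊤
  val[2] = ⊤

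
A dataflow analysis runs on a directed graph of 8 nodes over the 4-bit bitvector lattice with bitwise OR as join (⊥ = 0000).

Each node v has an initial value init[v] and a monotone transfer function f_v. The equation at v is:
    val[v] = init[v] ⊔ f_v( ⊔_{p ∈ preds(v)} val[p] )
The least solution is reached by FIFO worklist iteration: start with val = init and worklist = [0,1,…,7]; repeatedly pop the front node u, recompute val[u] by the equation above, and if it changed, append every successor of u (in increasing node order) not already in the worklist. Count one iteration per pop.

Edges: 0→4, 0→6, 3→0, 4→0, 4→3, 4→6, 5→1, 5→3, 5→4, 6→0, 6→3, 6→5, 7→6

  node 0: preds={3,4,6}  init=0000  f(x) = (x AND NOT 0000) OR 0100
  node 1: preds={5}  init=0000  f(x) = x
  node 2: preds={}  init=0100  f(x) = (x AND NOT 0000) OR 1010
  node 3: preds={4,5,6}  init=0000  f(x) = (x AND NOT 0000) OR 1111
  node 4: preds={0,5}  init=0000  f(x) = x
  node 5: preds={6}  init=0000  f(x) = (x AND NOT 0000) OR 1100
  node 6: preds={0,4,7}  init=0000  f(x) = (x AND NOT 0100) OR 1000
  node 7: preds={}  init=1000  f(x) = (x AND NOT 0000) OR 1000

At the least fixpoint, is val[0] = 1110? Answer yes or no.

Trace (20 dequeues):
  [1] u=0 | in 0000 | out 0100 | prev 0000 | push {}
  [2] u=1 | in 0000 | out 0000 | ==
  [3] u=2 | in 0000 | out 1110 | prev 0100 | push {}
  [4] u=3 | in 0000 | out 1111 | prev 0000 | push {0}
  [5] u=4 | in 0100 | out 0100 | prev 0000 | push {3}
  [6] u=5 | in 0000 | out 1100 | prev 0000 | push {1,4}
  [7] u=6 | in 1100 | out 1000 | prev 0000 | push {5}
  [8] u=7 | in 0000 | out 1000 | ==
  [9] u=0 | in 1111 | out 1111 | prev 0100 | push {6}
  [10] u=3 | in 1100 | out 1111 | ==
  [11] u=1 | in 1100 | out 1100 | prev 0000 | push {}
  [12] u=4 | in 1111 | out 1111 | prev 0100 | push {0,3}
  [13] u=5 | in 1000 | out 1100 | ==
  [14] u=6 | in 1111 | out 1011 | prev 1000 | push {5}
  [15] u=0 | in 1111 | out 1111 | ==
  [16] u=3 | in 1111 | out 1111 | ==
  [17] u=5 | in 1011 | out 1111 | prev 1100 | push {1,3,4}
  [18] u=1 | in 1111 | out 1111 | prev 1100 | push {}
  [19] u=3 | in 1111 | out 1111 | ==
  [20] u=4 | in 1111 | out 1111 | ==

Converged values:
  [0] 1111
  [1] 1111
  [2] 1110
  [3] 1111
  [4] 1111
  [5] 1111
  [6] 1011
  [7] 1000

no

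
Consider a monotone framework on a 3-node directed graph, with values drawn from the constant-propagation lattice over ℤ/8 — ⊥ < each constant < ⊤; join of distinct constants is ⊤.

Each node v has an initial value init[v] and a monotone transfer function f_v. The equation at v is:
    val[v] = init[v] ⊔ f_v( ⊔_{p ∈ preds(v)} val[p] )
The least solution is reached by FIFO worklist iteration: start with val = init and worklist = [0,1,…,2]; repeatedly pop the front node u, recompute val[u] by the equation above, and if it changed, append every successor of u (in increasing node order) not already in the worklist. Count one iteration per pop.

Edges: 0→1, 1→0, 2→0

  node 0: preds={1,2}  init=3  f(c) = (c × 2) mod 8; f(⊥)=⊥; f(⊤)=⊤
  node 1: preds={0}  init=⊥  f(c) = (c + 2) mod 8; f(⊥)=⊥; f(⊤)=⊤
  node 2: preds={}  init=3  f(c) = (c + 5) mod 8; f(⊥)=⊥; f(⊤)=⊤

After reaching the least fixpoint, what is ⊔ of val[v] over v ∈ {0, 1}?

⊤

Worklist (4 pops):
  #1 pop 0: in=3 → ⊤ (was 3); enqueue []
  #2 pop 1: in=⊤ → ⊤ (was ⊥); enqueue [0]
  #3 pop 2: in=⊥ → 3 (no change)
  #4 pop 0: in=⊤ → ⊤ (no change)

Fixpoint:
  val[0] = ⊤
  val[1] = ⊤
  val[2] = 3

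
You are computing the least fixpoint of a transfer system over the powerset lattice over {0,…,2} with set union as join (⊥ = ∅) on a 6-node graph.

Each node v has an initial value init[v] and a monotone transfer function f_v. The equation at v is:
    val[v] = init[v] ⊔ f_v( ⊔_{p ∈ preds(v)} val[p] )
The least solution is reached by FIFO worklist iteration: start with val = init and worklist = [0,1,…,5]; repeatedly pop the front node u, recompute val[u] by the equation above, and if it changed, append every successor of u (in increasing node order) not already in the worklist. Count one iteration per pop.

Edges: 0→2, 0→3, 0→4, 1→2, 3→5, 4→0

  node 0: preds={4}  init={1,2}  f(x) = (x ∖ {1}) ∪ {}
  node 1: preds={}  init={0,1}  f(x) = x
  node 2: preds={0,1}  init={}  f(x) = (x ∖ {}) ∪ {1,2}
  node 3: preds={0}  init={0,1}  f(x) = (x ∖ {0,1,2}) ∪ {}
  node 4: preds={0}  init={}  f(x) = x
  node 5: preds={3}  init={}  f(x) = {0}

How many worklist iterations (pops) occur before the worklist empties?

Worklist (7 pops):
  #1 pop 0: in={} → {1,2} (no change)
  #2 pop 1: in={} → {0,1} (no change)
  #3 pop 2: in={0,1,2} → {0,1,2} (was {}); enqueue []
  #4 pop 3: in={1,2} → {0,1} (no change)
  #5 pop 4: in={1,2} → {1,2} (was {}); enqueue [0]
  #6 pop 5: in={0,1} → {0} (was {}); enqueue []
  #7 pop 0: in={1,2} → {1,2} (no change)

Fixpoint:
  val[0] = {1,2}
  val[1] = {0,1}
  val[2] = {0,1,2}
  val[3] = {0,1}
  val[4] = {1,2}
  val[5] = {0}

7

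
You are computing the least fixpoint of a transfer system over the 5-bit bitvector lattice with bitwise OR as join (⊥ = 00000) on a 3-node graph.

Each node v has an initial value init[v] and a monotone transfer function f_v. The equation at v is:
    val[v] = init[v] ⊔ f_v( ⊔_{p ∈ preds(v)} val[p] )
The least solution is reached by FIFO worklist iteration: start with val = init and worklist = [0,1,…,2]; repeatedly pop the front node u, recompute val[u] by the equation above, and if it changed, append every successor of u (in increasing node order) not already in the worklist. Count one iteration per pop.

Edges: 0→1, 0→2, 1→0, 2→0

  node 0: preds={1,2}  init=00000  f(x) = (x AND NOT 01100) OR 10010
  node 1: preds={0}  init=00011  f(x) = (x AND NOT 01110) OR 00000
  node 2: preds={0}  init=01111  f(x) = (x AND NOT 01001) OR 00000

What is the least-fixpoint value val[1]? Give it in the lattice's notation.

10011

Iteration log — 4 steps:
  step 1. node 0  ⊔preds=01111  new=10011  old=00000  +wl: 
  step 2. node 1  ⊔preds=10011  new=10011  old=00011  +wl: 0
  step 3. node 2  ⊔preds=10011  new=11111  old=01111  +wl: 
  step 4. node 0  ⊔preds=11111  new=10011  stable

Least fixpoint reached:
  node 0: 10011
  node 1: 10011
  node 2: 11111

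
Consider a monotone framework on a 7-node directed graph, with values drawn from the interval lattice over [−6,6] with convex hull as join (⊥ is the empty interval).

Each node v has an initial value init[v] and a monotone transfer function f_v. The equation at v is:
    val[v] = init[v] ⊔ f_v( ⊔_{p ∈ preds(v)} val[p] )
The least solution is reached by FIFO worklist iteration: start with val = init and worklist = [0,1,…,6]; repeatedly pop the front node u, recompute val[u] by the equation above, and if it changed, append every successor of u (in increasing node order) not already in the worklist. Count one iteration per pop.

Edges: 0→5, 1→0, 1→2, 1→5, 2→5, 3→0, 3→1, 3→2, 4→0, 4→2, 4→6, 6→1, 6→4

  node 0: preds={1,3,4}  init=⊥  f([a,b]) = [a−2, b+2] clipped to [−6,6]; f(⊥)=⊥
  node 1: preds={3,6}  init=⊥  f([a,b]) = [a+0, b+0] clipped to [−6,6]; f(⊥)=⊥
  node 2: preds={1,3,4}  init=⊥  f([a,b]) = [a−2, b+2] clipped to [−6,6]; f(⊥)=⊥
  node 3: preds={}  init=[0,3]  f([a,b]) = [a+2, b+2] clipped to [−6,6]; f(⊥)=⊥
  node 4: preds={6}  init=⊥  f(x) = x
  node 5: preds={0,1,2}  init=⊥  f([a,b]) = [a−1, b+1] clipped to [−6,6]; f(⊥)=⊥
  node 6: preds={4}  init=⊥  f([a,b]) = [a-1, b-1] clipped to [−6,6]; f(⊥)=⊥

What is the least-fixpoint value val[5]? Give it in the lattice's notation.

Iteration log — 8 steps:
  step 1. node 0  ⊔preds=[0,3]  new=[-2,5]  old=⊥  +wl: 
  step 2. node 1  ⊔preds=[0,3]  new=[0,3]  old=⊥  +wl: 0
  step 3. node 2  ⊔preds=[0,3]  new=[-2,5]  old=⊥  +wl: 
  step 4. node 3  ⊔preds=⊥  new=[0,3]  stable
  step 5. node 4  ⊔preds=⊥  new=⊥  stable
  step 6. node 5  ⊔preds=[-2,5]  new=[-3,6]  old=⊥  +wl: 
  step 7. node 6  ⊔preds=⊥  new=⊥  stable
  step 8. node 0  ⊔preds=[0,3]  new=[-2,5]  stable

Least fixpoint reached:
  node 0: [-2,5]
  node 1: [0,3]
  node 2: [-2,5]
  node 3: [0,3]
  node 4: ⊥
  node 5: [-3,6]
  node 6: ⊥

[-3,6]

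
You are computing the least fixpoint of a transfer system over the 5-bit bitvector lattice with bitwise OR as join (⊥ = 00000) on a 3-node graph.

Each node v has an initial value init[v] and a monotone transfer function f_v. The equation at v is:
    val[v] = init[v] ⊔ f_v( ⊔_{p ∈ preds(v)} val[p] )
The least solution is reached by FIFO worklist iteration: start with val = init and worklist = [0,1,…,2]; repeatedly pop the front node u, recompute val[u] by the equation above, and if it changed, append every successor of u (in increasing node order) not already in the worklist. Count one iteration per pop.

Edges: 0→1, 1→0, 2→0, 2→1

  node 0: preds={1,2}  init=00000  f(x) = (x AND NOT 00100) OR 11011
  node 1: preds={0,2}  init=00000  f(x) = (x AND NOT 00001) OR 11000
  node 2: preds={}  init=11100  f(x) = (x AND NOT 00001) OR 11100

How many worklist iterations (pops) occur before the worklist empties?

Iteration log — 4 steps:
  step 1. node 0  ⊔preds=11100  new=11011  old=00000  +wl: 
  step 2. node 1  ⊔preds=11111  new=11110  old=00000  +wl: 0
  step 3. node 2  ⊔preds=00000  new=11100  stable
  step 4. node 0  ⊔preds=11110  new=11011  stable

Least fixpoint reached:
  node 0: 11011
  node 1: 11110
  node 2: 11100

4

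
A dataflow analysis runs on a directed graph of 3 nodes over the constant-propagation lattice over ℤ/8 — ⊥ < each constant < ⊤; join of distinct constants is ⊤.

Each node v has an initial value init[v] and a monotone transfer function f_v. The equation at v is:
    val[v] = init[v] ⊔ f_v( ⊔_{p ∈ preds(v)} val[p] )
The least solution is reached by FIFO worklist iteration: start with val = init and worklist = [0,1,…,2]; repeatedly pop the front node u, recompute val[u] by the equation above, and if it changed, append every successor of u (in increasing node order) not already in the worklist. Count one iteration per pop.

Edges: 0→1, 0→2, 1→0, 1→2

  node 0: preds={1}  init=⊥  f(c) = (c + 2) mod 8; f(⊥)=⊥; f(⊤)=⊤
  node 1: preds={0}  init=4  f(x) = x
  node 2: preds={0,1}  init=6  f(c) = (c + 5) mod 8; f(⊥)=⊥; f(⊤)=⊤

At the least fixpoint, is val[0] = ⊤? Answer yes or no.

Iteration log — 6 steps:
  step 1. node 0  ⊔preds=4  new=6  old=⊥  +wl: 
  step 2. node 1  ⊔preds=6  new=⊤  old=4  +wl: 0
  step 3. node 2  ⊔preds=⊤  new=⊤  old=6  +wl: 
  step 4. node 0  ⊔preds=⊤  new=⊤  old=6  +wl: 1,2
  step 5. node 1  ⊔preds=⊤  new=⊤  stable
  step 6. node 2  ⊔preds=⊤  new=⊤  stable

Least fixpoint reached:
  node 0: ⊤
  node 1: ⊤
  node 2: ⊤

yes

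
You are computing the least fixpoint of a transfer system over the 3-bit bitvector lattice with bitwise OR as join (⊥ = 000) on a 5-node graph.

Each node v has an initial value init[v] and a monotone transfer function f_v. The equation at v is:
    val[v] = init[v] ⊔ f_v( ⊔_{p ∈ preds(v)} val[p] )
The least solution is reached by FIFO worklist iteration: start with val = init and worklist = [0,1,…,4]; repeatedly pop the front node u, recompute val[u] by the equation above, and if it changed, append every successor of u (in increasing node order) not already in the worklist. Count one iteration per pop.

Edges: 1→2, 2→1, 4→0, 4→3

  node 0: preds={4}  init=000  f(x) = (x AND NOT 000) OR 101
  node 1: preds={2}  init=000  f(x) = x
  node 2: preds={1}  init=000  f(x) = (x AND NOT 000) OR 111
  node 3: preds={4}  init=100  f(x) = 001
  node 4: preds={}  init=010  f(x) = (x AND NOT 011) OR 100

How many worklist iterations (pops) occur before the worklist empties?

Iteration log — 9 steps:
  step 1. node 0  ⊔preds=010  new=111  old=000  +wl: 
  step 2. node 1  ⊔preds=000  new=000  stable
  step 3. node 2  ⊔preds=000  new=111  old=000  +wl: 1
  step 4. node 3  ⊔preds=010  new=101  old=100  +wl: 
  step 5. node 4  ⊔preds=000  new=110  old=010  +wl: 0,3
  step 6. node 1  ⊔preds=111  new=111  old=000  +wl: 2
  step 7. node 0  ⊔preds=110  new=111  stable
  step 8. node 3  ⊔preds=110  new=101  stable
  step 9. node 2  ⊔preds=111  new=111  stable

Least fixpoint reached:
  node 0: 111
  node 1: 111
  node 2: 111
  node 3: 101
  node 4: 110

9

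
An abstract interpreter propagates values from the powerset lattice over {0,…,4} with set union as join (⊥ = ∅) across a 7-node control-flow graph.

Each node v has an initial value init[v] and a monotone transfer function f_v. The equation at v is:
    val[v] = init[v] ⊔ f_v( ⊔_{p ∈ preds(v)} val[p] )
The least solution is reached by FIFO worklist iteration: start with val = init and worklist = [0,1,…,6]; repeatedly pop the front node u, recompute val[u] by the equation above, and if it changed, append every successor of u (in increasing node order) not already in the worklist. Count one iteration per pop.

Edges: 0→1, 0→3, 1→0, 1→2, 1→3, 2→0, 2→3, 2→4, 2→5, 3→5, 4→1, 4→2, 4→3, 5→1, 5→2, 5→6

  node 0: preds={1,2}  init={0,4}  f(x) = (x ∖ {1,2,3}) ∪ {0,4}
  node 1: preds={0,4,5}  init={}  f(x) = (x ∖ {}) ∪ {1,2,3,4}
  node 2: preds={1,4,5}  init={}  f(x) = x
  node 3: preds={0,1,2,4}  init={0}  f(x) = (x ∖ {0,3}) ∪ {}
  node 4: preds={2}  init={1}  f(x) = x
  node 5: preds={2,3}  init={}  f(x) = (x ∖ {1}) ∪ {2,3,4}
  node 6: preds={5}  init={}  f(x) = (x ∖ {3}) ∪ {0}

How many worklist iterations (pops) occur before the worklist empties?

Iteration log — 11 steps:
  step 1. node 0  ⊔preds={}  new={0,4}  stable
  step 2. node 1  ⊔preds={0,1,4}  new={0,1,2,3,4}  old={}  +wl: 0
  step 3. node 2  ⊔preds={0,1,2,3,4}  new={0,1,2,3,4}  old={}  +wl: 
  step 4. node 3  ⊔preds={0,1,2,3,4}  new={0,1,2,4}  old={0}  +wl: 
  step 5. node 4  ⊔preds={0,1,2,3,4}  new={0,1,2,3,4}  old={1}  +wl: 1,2,3
  step 6. node 5  ⊔preds={0,1,2,3,4}  new={0,2,3,4}  old={}  +wl: 
  step 7. node 6  ⊔preds={0,2,3,4}  new={0,2,4}  old={}  +wl: 
  step 8. node 0  ⊔preds={0,1,2,3,4}  new={0,4}  stable
  step 9. node 1  ⊔preds={0,1,2,3,4}  new={0,1,2,3,4}  stable
  step 10. node 2  ⊔preds={0,1,2,3,4}  new={0,1,2,3,4}  stable
  step 11. node 3  ⊔preds={0,1,2,3,4}  new={0,1,2,4}  stable

Least fixpoint reached:
  node 0: {0,4}
  node 1: {0,1,2,3,4}
  node 2: {0,1,2,3,4}
  node 3: {0,1,2,4}
  node 4: {0,1,2,3,4}
  node 5: {0,2,3,4}
  node 6: {0,2,4}

11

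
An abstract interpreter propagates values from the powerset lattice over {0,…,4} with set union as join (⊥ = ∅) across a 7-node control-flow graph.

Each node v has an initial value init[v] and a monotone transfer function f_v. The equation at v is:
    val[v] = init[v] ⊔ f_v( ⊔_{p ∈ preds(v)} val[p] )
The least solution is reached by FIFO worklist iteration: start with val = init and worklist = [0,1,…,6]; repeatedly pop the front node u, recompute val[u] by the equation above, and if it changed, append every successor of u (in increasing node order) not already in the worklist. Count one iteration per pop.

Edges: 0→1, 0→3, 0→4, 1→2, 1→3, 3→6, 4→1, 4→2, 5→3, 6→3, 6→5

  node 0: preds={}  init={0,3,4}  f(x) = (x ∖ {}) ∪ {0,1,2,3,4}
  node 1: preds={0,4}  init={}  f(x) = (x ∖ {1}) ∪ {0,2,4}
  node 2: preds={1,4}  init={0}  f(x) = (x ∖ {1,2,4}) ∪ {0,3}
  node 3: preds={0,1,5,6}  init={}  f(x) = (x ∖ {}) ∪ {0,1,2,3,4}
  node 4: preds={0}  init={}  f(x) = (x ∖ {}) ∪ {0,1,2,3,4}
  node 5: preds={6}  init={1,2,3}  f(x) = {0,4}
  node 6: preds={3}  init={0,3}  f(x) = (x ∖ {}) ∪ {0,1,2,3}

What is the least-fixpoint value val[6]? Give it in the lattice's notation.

{0,1,2,3,4}

Iteration log — 11 steps:
  step 1. node 0  ⊔preds={}  new={0,1,2,3,4}  old={0,3,4}  +wl: 
  step 2. node 1  ⊔preds={0,1,2,3,4}  new={0,2,3,4}  old={}  +wl: 
  step 3. node 2  ⊔preds={0,2,3,4}  new={0,3}  old={0}  +wl: 
  step 4. node 3  ⊔preds={0,1,2,3,4}  new={0,1,2,3,4}  old={}  +wl: 
  step 5. node 4  ⊔preds={0,1,2,3,4}  new={0,1,2,3,4}  old={}  +wl: 1,2
  step 6. node 5  ⊔preds={0,3}  new={0,1,2,3,4}  old={1,2,3}  +wl: 3
  step 7. node 6  ⊔preds={0,1,2,3,4}  new={0,1,2,3,4}  old={0,3}  +wl: 5
  step 8. node 1  ⊔preds={0,1,2,3,4}  new={0,2,3,4}  stable
  step 9. node 2  ⊔preds={0,1,2,3,4}  new={0,3}  stable
  step 10. node 3  ⊔preds={0,1,2,3,4}  new={0,1,2,3,4}  stable
  step 11. node 5  ⊔preds={0,1,2,3,4}  new={0,1,2,3,4}  stable

Least fixpoint reached:
  node 0: {0,1,2,3,4}
  node 1: {0,2,3,4}
  node 2: {0,3}
  node 3: {0,1,2,3,4}
  node 4: {0,1,2,3,4}
  node 5: {0,1,2,3,4}
  node 6: {0,1,2,3,4}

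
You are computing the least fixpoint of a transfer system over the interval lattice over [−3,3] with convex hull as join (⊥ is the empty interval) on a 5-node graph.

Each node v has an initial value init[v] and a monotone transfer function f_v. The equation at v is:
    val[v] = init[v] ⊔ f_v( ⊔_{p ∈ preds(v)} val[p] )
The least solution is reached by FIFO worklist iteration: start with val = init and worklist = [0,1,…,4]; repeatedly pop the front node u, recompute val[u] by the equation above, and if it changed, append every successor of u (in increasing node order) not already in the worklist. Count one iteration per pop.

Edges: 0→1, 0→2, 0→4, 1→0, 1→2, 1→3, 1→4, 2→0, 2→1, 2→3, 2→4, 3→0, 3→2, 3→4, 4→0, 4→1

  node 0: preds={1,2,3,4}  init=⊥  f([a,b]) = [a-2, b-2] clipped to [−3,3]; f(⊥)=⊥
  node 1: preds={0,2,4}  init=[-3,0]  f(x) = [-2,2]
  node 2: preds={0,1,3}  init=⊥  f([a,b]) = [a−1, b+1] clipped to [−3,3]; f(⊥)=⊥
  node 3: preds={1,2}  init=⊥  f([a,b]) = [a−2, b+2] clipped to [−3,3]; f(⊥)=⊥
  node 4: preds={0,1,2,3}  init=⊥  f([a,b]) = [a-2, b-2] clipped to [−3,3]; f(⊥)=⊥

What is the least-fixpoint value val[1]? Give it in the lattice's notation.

Iteration log — 9 steps:
  step 1. node 0  ⊔preds=[-3,0]  new=[-3,-2]  old=⊥  +wl: 
  step 2. node 1  ⊔preds=[-3,-2]  new=[-3,2]  old=[-3,0]  +wl: 0
  step 3. node 2  ⊔preds=[-3,2]  new=[-3,3]  old=⊥  +wl: 1
  step 4. node 3  ⊔preds=[-3,3]  new=[-3,3]  old=⊥  +wl: 2
  step 5. node 4  ⊔preds=[-3,3]  new=[-3,1]  old=⊥  +wl: 
  step 6. node 0  ⊔preds=[-3,3]  new=[-3,1]  old=[-3,-2]  +wl: 4
  step 7. node 1  ⊔preds=[-3,3]  new=[-3,2]  stable
  step 8. node 2  ⊔preds=[-3,3]  new=[-3,3]  stable
  step 9. node 4  ⊔preds=[-3,3]  new=[-3,1]  stable

Least fixpoint reached:
  node 0: [-3,1]
  node 1: [-3,2]
  node 2: [-3,3]
  node 3: [-3,3]
  node 4: [-3,1]

[-3,2]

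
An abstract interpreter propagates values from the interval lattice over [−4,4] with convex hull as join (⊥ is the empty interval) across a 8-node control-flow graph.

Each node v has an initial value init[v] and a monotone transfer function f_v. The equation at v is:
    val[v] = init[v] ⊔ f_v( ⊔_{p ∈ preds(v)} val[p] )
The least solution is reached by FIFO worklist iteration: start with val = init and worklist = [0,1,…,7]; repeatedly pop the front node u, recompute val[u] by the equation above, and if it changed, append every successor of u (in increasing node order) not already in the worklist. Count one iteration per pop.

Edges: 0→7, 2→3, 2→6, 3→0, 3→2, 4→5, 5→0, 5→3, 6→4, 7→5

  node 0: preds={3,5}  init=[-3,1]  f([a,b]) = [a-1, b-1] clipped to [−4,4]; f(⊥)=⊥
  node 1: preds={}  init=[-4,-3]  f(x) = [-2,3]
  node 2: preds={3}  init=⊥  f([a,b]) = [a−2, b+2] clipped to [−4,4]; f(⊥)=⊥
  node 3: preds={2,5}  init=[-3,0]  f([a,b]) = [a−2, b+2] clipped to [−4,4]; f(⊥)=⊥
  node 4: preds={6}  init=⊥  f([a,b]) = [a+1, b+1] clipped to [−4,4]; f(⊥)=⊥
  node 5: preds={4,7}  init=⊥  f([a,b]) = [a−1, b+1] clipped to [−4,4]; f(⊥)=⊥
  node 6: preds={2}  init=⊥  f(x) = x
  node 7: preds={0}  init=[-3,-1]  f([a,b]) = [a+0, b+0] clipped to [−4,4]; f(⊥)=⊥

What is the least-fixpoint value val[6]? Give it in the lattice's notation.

[-4,4]

Trace (20 dequeues):
  [1] u=0 | in [-3,0] | out [-4,1] | prev [-3,1] | push {}
  [2] u=1 | in ⊥ | out [-4,3] | prev [-4,-3] | push {}
  [3] u=2 | in [-3,0] | out [-4,2] | prev ⊥ | push {}
  [4] u=3 | in [-4,2] | out [-4,4] | prev [-3,0] | push {0,2}
  [5] u=4 | in ⊥ | out ⊥ | ==
  [6] u=5 | in [-3,-1] | out [-4,0] | prev ⊥ | push {3}
  [7] u=6 | in [-4,2] | out [-4,2] | prev ⊥ | push {4}
  [8] u=7 | in [-4,1] | out [-4,1] | prev [-3,-1] | push {5}
  [9] u=0 | in [-4,4] | out [-4,3] | prev [-4,1] | push {7}
  [10] u=2 | in [-4,4] | out [-4,4] | prev [-4,2] | push {6}
  [11] u=3 | in [-4,4] | out [-4,4] | ==
  [12] u=4 | in [-4,2] | out [-3,3] | prev ⊥ | push {}
  [13] u=5 | in [-4,3] | out [-4,4] | prev [-4,0] | push {0,3}
  [14] u=7 | in [-4,3] | out [-4,3] | prev [-4,1] | push {5}
  [15] u=6 | in [-4,4] | out [-4,4] | prev [-4,2] | push {4}
  [16] u=0 | in [-4,4] | out [-4,3] | ==
  [17] u=3 | in [-4,4] | out [-4,4] | ==
  [18] u=5 | in [-4,3] | out [-4,4] | ==
  [19] u=4 | in [-4,4] | out [-3,4] | prev [-3,3] | push {5}
  [20] u=5 | in [-4,4] | out [-4,4] | ==

Converged values:
  [0] [-4,3]
  [1] [-4,3]
  [2] [-4,4]
  [3] [-4,4]
  [4] [-3,4]
  [5] [-4,4]
  [6] [-4,4]
  [7] [-4,3]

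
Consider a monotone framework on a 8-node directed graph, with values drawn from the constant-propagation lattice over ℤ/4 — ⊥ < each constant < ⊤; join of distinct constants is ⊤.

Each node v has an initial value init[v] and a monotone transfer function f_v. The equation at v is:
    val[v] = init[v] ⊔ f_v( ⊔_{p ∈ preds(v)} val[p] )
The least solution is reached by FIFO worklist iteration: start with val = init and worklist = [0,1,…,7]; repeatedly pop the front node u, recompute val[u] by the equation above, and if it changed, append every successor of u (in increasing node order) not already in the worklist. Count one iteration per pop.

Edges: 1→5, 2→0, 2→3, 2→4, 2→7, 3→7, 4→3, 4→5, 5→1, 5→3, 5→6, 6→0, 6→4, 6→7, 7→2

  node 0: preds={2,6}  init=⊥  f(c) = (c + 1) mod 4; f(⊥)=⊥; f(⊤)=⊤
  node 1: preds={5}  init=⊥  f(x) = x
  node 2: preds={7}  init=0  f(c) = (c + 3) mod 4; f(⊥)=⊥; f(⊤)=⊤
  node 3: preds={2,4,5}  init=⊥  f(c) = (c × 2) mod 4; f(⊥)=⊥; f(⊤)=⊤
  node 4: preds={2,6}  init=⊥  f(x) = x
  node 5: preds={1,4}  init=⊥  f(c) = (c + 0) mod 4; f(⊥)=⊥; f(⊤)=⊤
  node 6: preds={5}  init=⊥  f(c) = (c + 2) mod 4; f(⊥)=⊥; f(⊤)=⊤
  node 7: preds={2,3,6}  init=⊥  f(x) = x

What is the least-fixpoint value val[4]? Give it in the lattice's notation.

⊤

Trace (24 dequeues):
  [1] u=0 | in 0 | out 1 | prev ⊥ | push {}
  [2] u=1 | in ⊥ | out ⊥ | ==
  [3] u=2 | in ⊥ | out 0 | ==
  [4] u=3 | in 0 | out 0 | prev ⊥ | push {}
  [5] u=4 | in 0 | out 0 | prev ⊥ | push {3}
  [6] u=5 | in 0 | out 0 | prev ⊥ | push {1}
  [7] u=6 | in 0 | out 2 | prev ⊥ | push {0,4}
  [8] u=7 | in ⊤ | out ⊤ | prev ⊥ | push {2}
  [9] u=3 | in 0 | out 0 | ==
  [10] u=1 | in 0 | out 0 | prev ⊥ | push {5}
  [11] u=0 | in ⊤ | out ⊤ | prev 1 | push {}
  [12] u=4 | in ⊤ | out ⊤ | prev 0 | push {3}
  [13] u=2 | in ⊤ | out ⊤ | prev 0 | push {0,4,7}
  [14] u=5 | in ⊤ | out ⊤ | prev 0 | push {1,6}
  [15] u=3 | in ⊤ | out ⊤ | prev 0 | push {}
  [16] u=0 | in ⊤ | out ⊤ | ==
  [17] u=4 | in ⊤ | out ⊤ | ==
  [18] u=7 | in ⊤ | out ⊤ | ==
  [19] u=1 | in ⊤ | out ⊤ | prev 0 | push {5}
  [20] u=6 | in ⊤ | out ⊤ | prev 2 | push {0,4,7}
  [21] u=5 | in ⊤ | out ⊤ | ==
  [22] u=0 | in ⊤ | out ⊤ | ==
  [23] u=4 | in ⊤ | out ⊤ | ==
  [24] u=7 | in ⊤ | out ⊤ | ==

Converged values:
  [0] ⊤
  [1] ⊤
  [2] ⊤
  [3] ⊤
  [4] ⊤
  [5] ⊤
  [6] ⊤
  [7] ⊤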